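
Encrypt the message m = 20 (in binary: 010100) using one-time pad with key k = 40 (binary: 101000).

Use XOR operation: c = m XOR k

Step 1: Write out the XOR operation bit by bit:
  Message: 010100
  Key:     101000
  XOR:     111100
Step 2: Convert to decimal: 111100 = 60.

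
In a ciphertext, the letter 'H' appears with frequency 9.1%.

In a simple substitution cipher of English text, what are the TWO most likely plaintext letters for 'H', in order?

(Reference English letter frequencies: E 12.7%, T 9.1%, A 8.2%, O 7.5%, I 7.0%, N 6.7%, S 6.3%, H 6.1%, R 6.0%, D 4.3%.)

Step 1: Observed frequency of 'H' is 9.1%.
Step 2: Compute distances to each reference frequency and sort:
  T (9.1%): difference = 0.0% <-- BEST
  A (8.2%): difference = 0.9% <-- RUNNER-UP
  O (7.5%): difference = 1.6%
  I (7.0%): difference = 2.1%
  N (6.7%): difference = 2.4%
Step 3: Most likely is 'T' (9.1%, diff 0.0%); second most likely is 'A' (8.2%, diff 0.9%).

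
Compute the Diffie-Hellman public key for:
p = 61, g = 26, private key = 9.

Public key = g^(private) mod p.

Step 1: A = g^a mod p = 26^9 mod 61.
  26^1 mod 61 = 26
  26^2 mod 61 = (26 * 26) mod 61 = 5
  26^3 mod 61 = (5 * 26) mod 61 = 8
  26^4 mod 61 = (8 * 26) mod 61 = 25
  26^5 mod 61 = (25 * 26) mod 61 = 40
  26^6 mod 61 = (40 * 26) mod 61 = 3
  26^7 mod 61 = (3 * 26) mod 61 = 17
  26^8 mod 61 = (17 * 26) mod 61 = 15
  26^9 mod 61 = (15 * 26) mod 61 = 24
Result: A = 24.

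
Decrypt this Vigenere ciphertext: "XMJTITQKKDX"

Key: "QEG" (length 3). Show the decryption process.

Step 1: Key 'QEG' has length 3. Extended key: QEGQEGQEGQE
Step 2: Decrypt each position:
  X(23) - Q(16) = 7 = H
  M(12) - E(4) = 8 = I
  J(9) - G(6) = 3 = D
  T(19) - Q(16) = 3 = D
  I(8) - E(4) = 4 = E
  T(19) - G(6) = 13 = N
  Q(16) - Q(16) = 0 = A
  K(10) - E(4) = 6 = G
  K(10) - G(6) = 4 = E
  D(3) - Q(16) = 13 = N
  X(23) - E(4) = 19 = T
Plaintext: HIDDENAGENT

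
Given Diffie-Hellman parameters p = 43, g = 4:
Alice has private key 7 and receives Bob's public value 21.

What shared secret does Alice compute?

Step 1: s = B^a mod p = 21^7 mod 43.
  21^1 mod 43 = 21
  21^2 mod 43 = (21 * 21) mod 43 = 11
  21^3 mod 43 = (11 * 21) mod 43 = 16
  21^4 mod 43 = (16 * 21) mod 43 = 35
  21^5 mod 43 = (35 * 21) mod 43 = 4
  21^6 mod 43 = (4 * 21) mod 43 = 41
  21^7 mod 43 = (41 * 21) mod 43 = 1
Result: shared secret = 1.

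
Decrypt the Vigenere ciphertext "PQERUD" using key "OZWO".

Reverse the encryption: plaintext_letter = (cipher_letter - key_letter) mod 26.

Step 1: Extend key: OZWOOZ
Step 2: Decrypt each letter (c - k) mod 26:
  P(15) - O(14) = (15-14) mod 26 = 1 = B
  Q(16) - Z(25) = (16-25) mod 26 = 17 = R
  E(4) - W(22) = (4-22) mod 26 = 8 = I
  R(17) - O(14) = (17-14) mod 26 = 3 = D
  U(20) - O(14) = (20-14) mod 26 = 6 = G
  D(3) - Z(25) = (3-25) mod 26 = 4 = E
Plaintext: BRIDGE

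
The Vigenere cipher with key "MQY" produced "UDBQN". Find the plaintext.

Step 1: Extend key: MQYMQ
Step 2: Decrypt each letter (c - k) mod 26:
  U(20) - M(12) = (20-12) mod 26 = 8 = I
  D(3) - Q(16) = (3-16) mod 26 = 13 = N
  B(1) - Y(24) = (1-24) mod 26 = 3 = D
  Q(16) - M(12) = (16-12) mod 26 = 4 = E
  N(13) - Q(16) = (13-16) mod 26 = 23 = X
Plaintext: INDEX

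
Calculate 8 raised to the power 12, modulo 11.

Step 1: Compute 8^12 mod 11 step by step, reducing modulo 11 at each step.
  8^1 mod 11 = 8
  8^2 mod 11 = (8 * 8) mod 11 = 9
  8^3 mod 11 = (9 * 8) mod 11 = 6
  8^4 mod 11 = (6 * 8) mod 11 = 4
  8^5 mod 11 = (4 * 8) mod 11 = 10
  8^6 mod 11 = (10 * 8) mod 11 = 3
  8^7 mod 11 = (3 * 8) mod 11 = 2
  8^8 mod 11 = (2 * 8) mod 11 = 5
  8^9 mod 11 = (5 * 8) mod 11 = 7
  8^10 mod 11 = (7 * 8) mod 11 = 1
  8^11 mod 11 = (1 * 8) mod 11 = 8
  8^12 mod 11 = (8 * 8) mod 11 = 9
Step 2: Result = 9.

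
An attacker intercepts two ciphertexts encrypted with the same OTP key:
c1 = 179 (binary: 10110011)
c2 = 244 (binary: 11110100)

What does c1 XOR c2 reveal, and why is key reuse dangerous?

Step 1: c1 XOR c2 = (m1 XOR k) XOR (m2 XOR k).
Step 2: By XOR associativity/commutativity: = m1 XOR m2 XOR k XOR k = m1 XOR m2.
Step 3: 10110011 XOR 11110100 = 01000111 = 71.
Step 4: The key cancels out! An attacker learns m1 XOR m2 = 71, revealing the relationship between plaintexts.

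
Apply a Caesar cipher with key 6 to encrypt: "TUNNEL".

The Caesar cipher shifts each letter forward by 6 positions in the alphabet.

Step 1: For each letter, shift forward by 6 positions (mod 26).
  T (position 19) -> position (19+6) mod 26 = 25 -> Z
  U (position 20) -> position (20+6) mod 26 = 0 -> A
  N (position 13) -> position (13+6) mod 26 = 19 -> T
  N (position 13) -> position (13+6) mod 26 = 19 -> T
  E (position 4) -> position (4+6) mod 26 = 10 -> K
  L (position 11) -> position (11+6) mod 26 = 17 -> R
Result: ZATTKR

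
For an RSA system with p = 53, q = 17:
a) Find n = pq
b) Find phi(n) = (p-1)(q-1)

Step 1: n = p * q = 53 * 17 = 901.
Step 2: phi(n) = (p-1)(q-1) = 52 * 16 = 832.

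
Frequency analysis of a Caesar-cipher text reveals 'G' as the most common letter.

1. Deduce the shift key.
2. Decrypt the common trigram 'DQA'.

Step 1: In English, 'E' is the most frequent letter (12.7%).
Step 2: The most frequent ciphertext letter is 'G' (position 6).
Step 3: Shift = (6 - 4) mod 26 = 2.
Step 4: Decrypt 'DQA' by shifting back 2:
  D -> B
  Q -> O
  A -> Y
Step 5: 'DQA' decrypts to 'BOY'.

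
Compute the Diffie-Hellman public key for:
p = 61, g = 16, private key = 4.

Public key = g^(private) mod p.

Step 1: A = g^a mod p = 16^4 mod 61.
  16^1 mod 61 = 16
  16^2 mod 61 = (16 * 16) mod 61 = 12
  16^3 mod 61 = (12 * 16) mod 61 = 9
  16^4 mod 61 = (9 * 16) mod 61 = 22
Result: A = 22.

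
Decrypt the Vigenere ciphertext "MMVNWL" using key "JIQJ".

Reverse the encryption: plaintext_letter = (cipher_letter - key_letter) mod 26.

Step 1: Extend key: JIQJJI
Step 2: Decrypt each letter (c - k) mod 26:
  M(12) - J(9) = (12-9) mod 26 = 3 = D
  M(12) - I(8) = (12-8) mod 26 = 4 = E
  V(21) - Q(16) = (21-16) mod 26 = 5 = F
  N(13) - J(9) = (13-9) mod 26 = 4 = E
  W(22) - J(9) = (22-9) mod 26 = 13 = N
  L(11) - I(8) = (11-8) mod 26 = 3 = D
Plaintext: DEFEND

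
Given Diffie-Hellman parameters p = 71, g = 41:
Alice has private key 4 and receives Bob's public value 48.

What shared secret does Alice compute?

Step 1: s = B^a mod p = 48^4 mod 71.
  48^1 mod 71 = 48
  48^2 mod 71 = (48 * 48) mod 71 = 32
  48^3 mod 71 = (32 * 48) mod 71 = 45
  48^4 mod 71 = (45 * 48) mod 71 = 30
Result: shared secret = 30.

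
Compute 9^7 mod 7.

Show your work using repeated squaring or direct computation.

Step 1: Compute 9^7 mod 7 step by step, reducing modulo 7 at each step.
  9^1 mod 7 = 2
  9^2 mod 7 = (2 * 9) mod 7 = 4
  9^3 mod 7 = (4 * 9) mod 7 = 1
  9^4 mod 7 = (1 * 9) mod 7 = 2
  9^5 mod 7 = (2 * 9) mod 7 = 4
  9^6 mod 7 = (4 * 9) mod 7 = 1
  9^7 mod 7 = (1 * 9) mod 7 = 2
Step 2: Result = 2.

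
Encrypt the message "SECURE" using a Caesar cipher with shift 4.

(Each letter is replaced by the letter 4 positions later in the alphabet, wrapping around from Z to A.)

Step 1: For each letter, shift forward by 4 positions (mod 26).
  S (position 18) -> position (18+4) mod 26 = 22 -> W
  E (position 4) -> position (4+4) mod 26 = 8 -> I
  C (position 2) -> position (2+4) mod 26 = 6 -> G
  U (position 20) -> position (20+4) mod 26 = 24 -> Y
  R (position 17) -> position (17+4) mod 26 = 21 -> V
  E (position 4) -> position (4+4) mod 26 = 8 -> I
Result: WIGYVI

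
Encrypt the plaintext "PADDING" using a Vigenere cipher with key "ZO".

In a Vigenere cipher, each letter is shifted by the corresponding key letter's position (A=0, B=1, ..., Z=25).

Step 1: Repeat key to match plaintext length:
  Plaintext: PADDING
  Key:       ZOZOZOZ
Step 2: Encrypt each letter:
  P(15) + Z(25) = (15+25) mod 26 = 14 = O
  A(0) + O(14) = (0+14) mod 26 = 14 = O
  D(3) + Z(25) = (3+25) mod 26 = 2 = C
  D(3) + O(14) = (3+14) mod 26 = 17 = R
  I(8) + Z(25) = (8+25) mod 26 = 7 = H
  N(13) + O(14) = (13+14) mod 26 = 1 = B
  G(6) + Z(25) = (6+25) mod 26 = 5 = F
Ciphertext: OOCRHBF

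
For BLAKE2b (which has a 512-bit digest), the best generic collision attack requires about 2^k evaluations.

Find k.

Step 1: The hash has a 512-bit output.
Step 2: Collision resistance means it should be infeasible to find any x != y with h(x) = h(y).
By the birthday bound, a generic collision search succeeds after about sqrt(2^512) = 2^(512/2) = 2^256 evaluations.
Step 3: Security level = 256 bits.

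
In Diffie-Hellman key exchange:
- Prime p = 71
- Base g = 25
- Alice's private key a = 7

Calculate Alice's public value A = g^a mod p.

Step 1: A = g^a mod p = 25^7 mod 71.
  25^1 mod 71 = 25
  25^2 mod 71 = (25 * 25) mod 71 = 57
  25^3 mod 71 = (57 * 25) mod 71 = 5
  25^4 mod 71 = (5 * 25) mod 71 = 54
  25^5 mod 71 = (54 * 25) mod 71 = 1
  25^6 mod 71 = (1 * 25) mod 71 = 25
  25^7 mod 71 = (25 * 25) mod 71 = 57
Result: A = 57.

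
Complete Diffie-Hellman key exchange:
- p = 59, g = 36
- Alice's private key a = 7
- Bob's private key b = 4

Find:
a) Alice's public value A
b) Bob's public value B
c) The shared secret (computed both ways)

Step 1: A = g^a mod p = 36^7 mod 59 = 7.
Step 2: B = g^b mod p = 36^4 mod 59 = 4.
Step 3: Alice computes s = B^a mod p = 4^7 mod 59 = 41.
Step 4: Bob computes s = A^b mod p = 7^4 mod 59 = 41.
Both sides agree: shared secret = 41.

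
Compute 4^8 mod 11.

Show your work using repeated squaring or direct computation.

Step 1: Compute 4^8 mod 11 step by step, reducing modulo 11 at each step.
  4^1 mod 11 = 4
  4^2 mod 11 = (4 * 4) mod 11 = 5
  4^3 mod 11 = (5 * 4) mod 11 = 9
  4^4 mod 11 = (9 * 4) mod 11 = 3
  4^5 mod 11 = (3 * 4) mod 11 = 1
  4^6 mod 11 = (1 * 4) mod 11 = 4
  4^7 mod 11 = (4 * 4) mod 11 = 5
  4^8 mod 11 = (5 * 4) mod 11 = 9
Step 2: Result = 9.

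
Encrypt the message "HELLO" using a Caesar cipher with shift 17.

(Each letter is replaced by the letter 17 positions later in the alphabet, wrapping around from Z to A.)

Step 1: For each letter, shift forward by 17 positions (mod 26).
  H (position 7) -> position (7+17) mod 26 = 24 -> Y
  E (position 4) -> position (4+17) mod 26 = 21 -> V
  L (position 11) -> position (11+17) mod 26 = 2 -> C
  L (position 11) -> position (11+17) mod 26 = 2 -> C
  O (position 14) -> position (14+17) mod 26 = 5 -> F
Result: YVCCF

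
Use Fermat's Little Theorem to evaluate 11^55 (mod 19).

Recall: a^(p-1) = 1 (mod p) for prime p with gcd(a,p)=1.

Step 1: Since 19 is prime, by Fermat's Little Theorem: 11^18 = 1 (mod 19).
Step 2: Reduce exponent: 55 mod 18 = 1.
Step 3: So 11^55 = 11^1 (mod 19).
Step 4: 11^1 mod 19 = 11.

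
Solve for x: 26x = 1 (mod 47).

Step 1: We need x such that 26 * x = 1 (mod 47).
Step 2: Using the extended Euclidean algorithm or trial:
  26 * 38 = 988 = 21 * 47 + 1.
Step 3: Since 988 mod 47 = 1, the inverse is x = 38.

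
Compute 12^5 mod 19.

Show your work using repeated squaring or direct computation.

Step 1: Compute 12^5 mod 19 step by step, reducing modulo 19 at each step.
  12^1 mod 19 = 12
  12^2 mod 19 = (12 * 12) mod 19 = 11
  12^3 mod 19 = (11 * 12) mod 19 = 18
  12^4 mod 19 = (18 * 12) mod 19 = 7
  12^5 mod 19 = (7 * 12) mod 19 = 8
Step 2: Result = 8.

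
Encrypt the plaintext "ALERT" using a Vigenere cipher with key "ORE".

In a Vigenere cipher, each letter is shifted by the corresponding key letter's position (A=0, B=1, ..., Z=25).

Step 1: Repeat key to match plaintext length:
  Plaintext: ALERT
  Key:       OREOR
Step 2: Encrypt each letter:
  A(0) + O(14) = (0+14) mod 26 = 14 = O
  L(11) + R(17) = (11+17) mod 26 = 2 = C
  E(4) + E(4) = (4+4) mod 26 = 8 = I
  R(17) + O(14) = (17+14) mod 26 = 5 = F
  T(19) + R(17) = (19+17) mod 26 = 10 = K
Ciphertext: OCIFK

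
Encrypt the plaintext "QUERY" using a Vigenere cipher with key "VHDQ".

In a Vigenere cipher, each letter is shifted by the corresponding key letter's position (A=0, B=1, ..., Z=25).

Step 1: Repeat key to match plaintext length:
  Plaintext: QUERY
  Key:       VHDQV
Step 2: Encrypt each letter:
  Q(16) + V(21) = (16+21) mod 26 = 11 = L
  U(20) + H(7) = (20+7) mod 26 = 1 = B
  E(4) + D(3) = (4+3) mod 26 = 7 = H
  R(17) + Q(16) = (17+16) mod 26 = 7 = H
  Y(24) + V(21) = (24+21) mod 26 = 19 = T
Ciphertext: LBHHT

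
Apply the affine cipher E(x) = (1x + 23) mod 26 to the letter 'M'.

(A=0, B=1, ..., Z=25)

Step 1: Convert 'M' to number: x = 12.
Step 2: E(12) = (1 * 12 + 23) mod 26 = 35 mod 26 = 9.
Step 3: Convert 9 back to letter: J.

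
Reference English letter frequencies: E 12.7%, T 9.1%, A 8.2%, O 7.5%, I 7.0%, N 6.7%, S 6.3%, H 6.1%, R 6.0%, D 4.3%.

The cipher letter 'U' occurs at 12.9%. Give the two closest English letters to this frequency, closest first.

Step 1: Observed frequency of 'U' is 12.9%.
Step 2: Compute distances to each reference frequency and sort:
  E (12.7%): difference = 0.2% <-- BEST
  T (9.1%): difference = 3.8% <-- RUNNER-UP
  A (8.2%): difference = 4.7%
  O (7.5%): difference = 5.4%
  I (7.0%): difference = 5.9%
Step 3: Most likely is 'E' (12.7%, diff 0.2%); second most likely is 'T' (9.1%, diff 3.8%).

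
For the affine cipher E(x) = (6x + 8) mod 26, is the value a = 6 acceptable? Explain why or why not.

Step 1: Compute gcd(6, 26).
Step 2: gcd(6, 26) = 2.
Since gcd = 2 != 1, 6 shares a common factor with 26, so it cannot be used.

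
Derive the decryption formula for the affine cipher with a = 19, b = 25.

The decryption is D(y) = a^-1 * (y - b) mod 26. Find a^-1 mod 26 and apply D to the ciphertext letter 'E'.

Step 1: Find a^-1, the modular inverse of 19 mod 26.
Step 2: We need 19 * a^-1 = 1 (mod 26).
Step 3: 19 * 11 = 209 = 8 * 26 + 1, so a^-1 = 11.
Step 4: D(y) = 11(y - 25) mod 26.
Step 5: Apply to 'E' (y = 4): D(4) = 11 * (4 - 25) mod 26 = 11 * -21 mod 26 = 3 -> 'D'.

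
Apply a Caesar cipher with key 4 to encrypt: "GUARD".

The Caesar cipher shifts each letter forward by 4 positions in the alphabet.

Step 1: For each letter, shift forward by 4 positions (mod 26).
  G (position 6) -> position (6+4) mod 26 = 10 -> K
  U (position 20) -> position (20+4) mod 26 = 24 -> Y
  A (position 0) -> position (0+4) mod 26 = 4 -> E
  R (position 17) -> position (17+4) mod 26 = 21 -> V
  D (position 3) -> position (3+4) mod 26 = 7 -> H
Result: KYEVH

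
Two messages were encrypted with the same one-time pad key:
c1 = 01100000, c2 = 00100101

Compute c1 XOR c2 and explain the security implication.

Step 1: c1 XOR c2 = (m1 XOR k) XOR (m2 XOR k).
Step 2: By XOR associativity/commutativity: = m1 XOR m2 XOR k XOR k = m1 XOR m2.
Step 3: 01100000 XOR 00100101 = 01000101 = 69.
Step 4: The key cancels out! An attacker learns m1 XOR m2 = 69, revealing the relationship between plaintexts.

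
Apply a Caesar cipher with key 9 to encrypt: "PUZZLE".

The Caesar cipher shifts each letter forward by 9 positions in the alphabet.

Step 1: For each letter, shift forward by 9 positions (mod 26).
  P (position 15) -> position (15+9) mod 26 = 24 -> Y
  U (position 20) -> position (20+9) mod 26 = 3 -> D
  Z (position 25) -> position (25+9) mod 26 = 8 -> I
  Z (position 25) -> position (25+9) mod 26 = 8 -> I
  L (position 11) -> position (11+9) mod 26 = 20 -> U
  E (position 4) -> position (4+9) mod 26 = 13 -> N
Result: YDIIUN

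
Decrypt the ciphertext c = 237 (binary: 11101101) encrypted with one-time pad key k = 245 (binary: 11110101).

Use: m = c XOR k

Step 1: XOR ciphertext with key:
  Ciphertext: 11101101
  Key:        11110101
  XOR:        00011000
Step 2: Plaintext = 00011000 = 24 in decimal.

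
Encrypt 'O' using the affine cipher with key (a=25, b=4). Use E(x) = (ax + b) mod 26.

Step 1: Convert 'O' to number: x = 14.
Step 2: E(14) = (25 * 14 + 4) mod 26 = 354 mod 26 = 16.
Step 3: Convert 16 back to letter: Q.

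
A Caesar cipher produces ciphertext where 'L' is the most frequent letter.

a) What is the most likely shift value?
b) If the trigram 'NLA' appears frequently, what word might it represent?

Step 1: In English, 'E' is the most frequent letter (12.7%).
Step 2: The most frequent ciphertext letter is 'L' (position 11).
Step 3: Shift = (11 - 4) mod 26 = 7.
Step 4: Decrypt 'NLA' by shifting back 7:
  N -> G
  L -> E
  A -> T
Step 5: 'NLA' decrypts to 'GET'.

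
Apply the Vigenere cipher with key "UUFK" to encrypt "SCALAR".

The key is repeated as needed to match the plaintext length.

Step 1: Repeat key to match plaintext length:
  Plaintext: SCALAR
  Key:       UUFKUU
Step 2: Encrypt each letter:
  S(18) + U(20) = (18+20) mod 26 = 12 = M
  C(2) + U(20) = (2+20) mod 26 = 22 = W
  A(0) + F(5) = (0+5) mod 26 = 5 = F
  L(11) + K(10) = (11+10) mod 26 = 21 = V
  A(0) + U(20) = (0+20) mod 26 = 20 = U
  R(17) + U(20) = (17+20) mod 26 = 11 = L
Ciphertext: MWFVUL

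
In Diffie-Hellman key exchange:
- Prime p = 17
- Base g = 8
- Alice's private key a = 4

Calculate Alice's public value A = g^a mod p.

Step 1: A = g^a mod p = 8^4 mod 17.
  8^1 mod 17 = 8
  8^2 mod 17 = (8 * 8) mod 17 = 13
  8^3 mod 17 = (13 * 8) mod 17 = 2
  8^4 mod 17 = (2 * 8) mod 17 = 16
Result: A = 16.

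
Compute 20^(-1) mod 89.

Step 1: We need x such that 20 * x = 1 (mod 89).
Step 2: Using the extended Euclidean algorithm or trial:
  20 * 49 = 980 = 11 * 89 + 1.
Step 3: Since 980 mod 89 = 1, the inverse is x = 49.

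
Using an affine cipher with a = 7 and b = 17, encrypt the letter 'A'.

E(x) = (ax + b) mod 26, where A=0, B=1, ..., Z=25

Step 1: Convert 'A' to number: x = 0.
Step 2: E(0) = (7 * 0 + 17) mod 26 = 17 mod 26 = 17.
Step 3: Convert 17 back to letter: R.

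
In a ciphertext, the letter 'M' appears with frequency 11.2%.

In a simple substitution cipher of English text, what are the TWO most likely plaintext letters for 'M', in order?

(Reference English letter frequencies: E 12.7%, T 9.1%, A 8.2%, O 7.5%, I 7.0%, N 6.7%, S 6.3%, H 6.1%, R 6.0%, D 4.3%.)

Step 1: Observed frequency of 'M' is 11.2%.
Step 2: Compute distances to each reference frequency and sort:
  E (12.7%): difference = 1.5% <-- BEST
  T (9.1%): difference = 2.1% <-- RUNNER-UP
  A (8.2%): difference = 3.0%
  O (7.5%): difference = 3.7%
  I (7.0%): difference = 4.2%
Step 3: Most likely is 'E' (12.7%, diff 1.5%); second most likely is 'T' (9.1%, diff 2.1%).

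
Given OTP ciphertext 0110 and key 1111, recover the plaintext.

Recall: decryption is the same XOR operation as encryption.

Step 1: XOR ciphertext with key:
  Ciphertext: 0110
  Key:        1111
  XOR:        1001
Step 2: Plaintext = 1001 = 9 in decimal.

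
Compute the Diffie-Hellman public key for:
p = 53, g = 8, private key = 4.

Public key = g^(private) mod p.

Step 1: A = g^a mod p = 8^4 mod 53.
  8^1 mod 53 = 8
  8^2 mod 53 = (8 * 8) mod 53 = 11
  8^3 mod 53 = (11 * 8) mod 53 = 35
  8^4 mod 53 = (35 * 8) mod 53 = 15
Result: A = 15.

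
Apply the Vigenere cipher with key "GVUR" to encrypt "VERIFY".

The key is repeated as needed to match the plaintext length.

Step 1: Repeat key to match plaintext length:
  Plaintext: VERIFY
  Key:       GVURGV
Step 2: Encrypt each letter:
  V(21) + G(6) = (21+6) mod 26 = 1 = B
  E(4) + V(21) = (4+21) mod 26 = 25 = Z
  R(17) + U(20) = (17+20) mod 26 = 11 = L
  I(8) + R(17) = (8+17) mod 26 = 25 = Z
  F(5) + G(6) = (5+6) mod 26 = 11 = L
  Y(24) + V(21) = (24+21) mod 26 = 19 = T
Ciphertext: BZLZLT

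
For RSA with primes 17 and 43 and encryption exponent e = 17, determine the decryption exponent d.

Step 1: n = 17 * 43 = 731.
Step 2: phi(n) = 16 * 42 = 672.
Step 3: Find d such that 17 * d = 1 (mod 672).
Step 4: d = 17^(-1) mod 672 = 593.
Verification: 17 * 593 = 10081 = 15 * 672 + 1.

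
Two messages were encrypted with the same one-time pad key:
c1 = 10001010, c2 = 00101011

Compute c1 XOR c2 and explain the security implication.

Step 1: c1 XOR c2 = (m1 XOR k) XOR (m2 XOR k).
Step 2: By XOR associativity/commutativity: = m1 XOR m2 XOR k XOR k = m1 XOR m2.
Step 3: 10001010 XOR 00101011 = 10100001 = 161.
Step 4: The key cancels out! An attacker learns m1 XOR m2 = 161, revealing the relationship between plaintexts.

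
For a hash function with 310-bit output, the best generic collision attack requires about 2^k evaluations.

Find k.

Step 1: The hash has a 310-bit output.
Step 2: Collision resistance means it should be infeasible to find any x != y with h(x) = h(y).
By the birthday bound, a generic collision search succeeds after about sqrt(2^310) = 2^(310/2) = 2^155 evaluations.
Step 3: Security level = 155 bits.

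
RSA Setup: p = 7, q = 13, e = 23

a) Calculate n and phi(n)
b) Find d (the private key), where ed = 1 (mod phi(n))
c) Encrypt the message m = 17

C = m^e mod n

Step 1: n = 7 * 13 = 91.
Step 2: phi(n) = (7-1)(13-1) = 6 * 12 = 72.
Step 3: Find d = 23^(-1) mod 72 = 47.
  Verify: 23 * 47 = 1081 = 1 (mod 72).
Step 4: C = 17^23 mod 91 = 75.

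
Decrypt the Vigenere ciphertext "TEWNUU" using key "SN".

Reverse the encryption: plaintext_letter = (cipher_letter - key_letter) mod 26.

Step 1: Extend key: SNSNSN
Step 2: Decrypt each letter (c - k) mod 26:
  T(19) - S(18) = (19-18) mod 26 = 1 = B
  E(4) - N(13) = (4-13) mod 26 = 17 = R
  W(22) - S(18) = (22-18) mod 26 = 4 = E
  N(13) - N(13) = (13-13) mod 26 = 0 = A
  U(20) - S(18) = (20-18) mod 26 = 2 = C
  U(20) - N(13) = (20-13) mod 26 = 7 = H
Plaintext: BREACH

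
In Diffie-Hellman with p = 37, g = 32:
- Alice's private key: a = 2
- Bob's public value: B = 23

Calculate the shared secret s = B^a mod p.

Step 1: s = B^a mod p = 23^2 mod 37.
  23^1 mod 37 = 23
  23^2 mod 37 = (23 * 23) mod 37 = 11
Result: shared secret = 11.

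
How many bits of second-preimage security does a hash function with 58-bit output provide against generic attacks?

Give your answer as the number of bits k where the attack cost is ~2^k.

Step 1: The hash has a 58-bit output.
Step 2: Second-preimage resistance means: given a specific input x, it should be infeasible to find a different y with h(y) = h(x).
With a 58-bit output, a generic search for a second preimage costs about 2^58 evaluations (each trial matches the fixed target with probability 2^-58).
Step 3: Security level = 58 bits.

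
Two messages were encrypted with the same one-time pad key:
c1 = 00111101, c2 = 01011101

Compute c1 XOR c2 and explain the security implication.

Step 1: c1 XOR c2 = (m1 XOR k) XOR (m2 XOR k).
Step 2: By XOR associativity/commutativity: = m1 XOR m2 XOR k XOR k = m1 XOR m2.
Step 3: 00111101 XOR 01011101 = 01100000 = 96.
Step 4: The key cancels out! An attacker learns m1 XOR m2 = 96, revealing the relationship between plaintexts.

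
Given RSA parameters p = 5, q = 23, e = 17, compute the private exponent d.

Step 1: n = 5 * 23 = 115.
Step 2: phi(n) = 4 * 22 = 88.
Step 3: Find d such that 17 * d = 1 (mod 88).
Step 4: d = 17^(-1) mod 88 = 57.
Verification: 17 * 57 = 969 = 11 * 88 + 1.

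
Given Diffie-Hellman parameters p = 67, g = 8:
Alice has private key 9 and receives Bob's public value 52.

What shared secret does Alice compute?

Step 1: s = B^a mod p = 52^9 mod 67.
  52^1 mod 67 = 52
  52^2 mod 67 = (52 * 52) mod 67 = 24
  52^3 mod 67 = (24 * 52) mod 67 = 42
  52^4 mod 67 = (42 * 52) mod 67 = 40
  52^5 mod 67 = (40 * 52) mod 67 = 3
  52^6 mod 67 = (3 * 52) mod 67 = 22
  52^7 mod 67 = (22 * 52) mod 67 = 5
  52^8 mod 67 = (5 * 52) mod 67 = 59
  52^9 mod 67 = (59 * 52) mod 67 = 53
Result: shared secret = 53.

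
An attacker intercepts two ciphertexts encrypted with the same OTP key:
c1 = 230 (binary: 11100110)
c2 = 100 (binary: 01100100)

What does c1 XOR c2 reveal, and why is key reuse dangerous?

Step 1: c1 XOR c2 = (m1 XOR k) XOR (m2 XOR k).
Step 2: By XOR associativity/commutativity: = m1 XOR m2 XOR k XOR k = m1 XOR m2.
Step 3: 11100110 XOR 01100100 = 10000010 = 130.
Step 4: The key cancels out! An attacker learns m1 XOR m2 = 130, revealing the relationship between plaintexts.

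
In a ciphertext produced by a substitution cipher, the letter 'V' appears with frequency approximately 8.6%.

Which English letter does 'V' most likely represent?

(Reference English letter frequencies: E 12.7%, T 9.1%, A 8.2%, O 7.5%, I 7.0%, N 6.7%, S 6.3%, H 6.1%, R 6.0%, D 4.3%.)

Step 1: The observed frequency is 8.6%.
Step 2: Compare with English frequencies:
  E: 12.7% (difference: 4.1%)
  T: 9.1% (difference: 0.5%)
  A: 8.2% (difference: 0.4%) <-- closest
  O: 7.5% (difference: 1.1%)
  I: 7.0% (difference: 1.6%)
  N: 6.7% (difference: 1.9%)
  S: 6.3% (difference: 2.3%)
  H: 6.1% (difference: 2.5%)
  R: 6.0% (difference: 2.6%)
  D: 4.3% (difference: 4.3%)
Step 3: 'V' most likely represents 'A' (frequency 8.2%).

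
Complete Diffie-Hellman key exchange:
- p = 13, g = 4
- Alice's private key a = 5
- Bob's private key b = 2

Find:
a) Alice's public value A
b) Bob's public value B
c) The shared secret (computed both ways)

Step 1: A = g^a mod p = 4^5 mod 13 = 10.
Step 2: B = g^b mod p = 4^2 mod 13 = 3.
Step 3: Alice computes s = B^a mod p = 3^5 mod 13 = 9.
Step 4: Bob computes s = A^b mod p = 10^2 mod 13 = 9.
Both sides agree: shared secret = 9.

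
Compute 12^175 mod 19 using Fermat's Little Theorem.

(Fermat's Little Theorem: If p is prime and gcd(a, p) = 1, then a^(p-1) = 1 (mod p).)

Step 1: Since 19 is prime, by Fermat's Little Theorem: 12^18 = 1 (mod 19).
Step 2: Reduce exponent: 175 mod 18 = 13.
Step 3: So 12^175 = 12^13 (mod 19).
Step 4: 12^13 mod 19 = 12.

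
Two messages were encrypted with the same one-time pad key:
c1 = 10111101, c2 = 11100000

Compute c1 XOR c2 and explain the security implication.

Step 1: c1 XOR c2 = (m1 XOR k) XOR (m2 XOR k).
Step 2: By XOR associativity/commutativity: = m1 XOR m2 XOR k XOR k = m1 XOR m2.
Step 3: 10111101 XOR 11100000 = 01011101 = 93.
Step 4: The key cancels out! An attacker learns m1 XOR m2 = 93, revealing the relationship between plaintexts.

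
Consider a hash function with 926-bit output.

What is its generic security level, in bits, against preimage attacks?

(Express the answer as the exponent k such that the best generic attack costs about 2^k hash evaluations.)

Step 1: The hash has a 926-bit output.
Step 2: Preimage resistance means: given a digest h(x), it should be infeasible to find any input that hashes to it.
With a 926-bit output there are 2^926 possible digests, so a generic brute-force preimage search costs about 2^926 evaluations.
Step 3: Security level = 926 bits.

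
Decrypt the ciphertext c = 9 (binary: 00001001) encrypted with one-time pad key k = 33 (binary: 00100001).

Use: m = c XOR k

Step 1: XOR ciphertext with key:
  Ciphertext: 00001001
  Key:        00100001
  XOR:        00101000
Step 2: Plaintext = 00101000 = 40 in decimal.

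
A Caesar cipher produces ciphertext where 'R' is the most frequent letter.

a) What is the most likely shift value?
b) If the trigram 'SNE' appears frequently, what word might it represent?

Step 1: In English, 'E' is the most frequent letter (12.7%).
Step 2: The most frequent ciphertext letter is 'R' (position 17).
Step 3: Shift = (17 - 4) mod 26 = 13.
Step 4: Decrypt 'SNE' by shifting back 13:
  S -> F
  N -> A
  E -> R
Step 5: 'SNE' decrypts to 'FAR'.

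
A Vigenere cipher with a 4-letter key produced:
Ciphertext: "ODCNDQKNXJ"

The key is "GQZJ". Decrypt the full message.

Step 1: Key 'GQZJ' has length 4. Extended key: GQZJGQZJGQ
Step 2: Decrypt each position:
  O(14) - G(6) = 8 = I
  D(3) - Q(16) = 13 = N
  C(2) - Z(25) = 3 = D
  N(13) - J(9) = 4 = E
  D(3) - G(6) = 23 = X
  Q(16) - Q(16) = 0 = A
  K(10) - Z(25) = 11 = L
  N(13) - J(9) = 4 = E
  X(23) - G(6) = 17 = R
  J(9) - Q(16) = 19 = T
Plaintext: INDEXALERT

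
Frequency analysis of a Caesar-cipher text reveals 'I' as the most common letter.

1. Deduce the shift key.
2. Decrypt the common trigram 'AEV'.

Step 1: In English, 'E' is the most frequent letter (12.7%).
Step 2: The most frequent ciphertext letter is 'I' (position 8).
Step 3: Shift = (8 - 4) mod 26 = 4.
Step 4: Decrypt 'AEV' by shifting back 4:
  A -> W
  E -> A
  V -> R
Step 5: 'AEV' decrypts to 'WAR'.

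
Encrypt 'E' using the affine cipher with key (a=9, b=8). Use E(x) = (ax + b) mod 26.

Step 1: Convert 'E' to number: x = 4.
Step 2: E(4) = (9 * 4 + 8) mod 26 = 44 mod 26 = 18.
Step 3: Convert 18 back to letter: S.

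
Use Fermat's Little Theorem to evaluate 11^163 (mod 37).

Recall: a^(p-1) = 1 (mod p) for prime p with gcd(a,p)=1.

Step 1: Since 37 is prime, by Fermat's Little Theorem: 11^36 = 1 (mod 37).
Step 2: Reduce exponent: 163 mod 36 = 19.
Step 3: So 11^163 = 11^19 (mod 37).
Step 4: 11^19 mod 37 = 11.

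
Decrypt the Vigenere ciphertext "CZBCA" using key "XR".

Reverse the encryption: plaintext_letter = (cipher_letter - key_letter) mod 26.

Step 1: Extend key: XRXRX
Step 2: Decrypt each letter (c - k) mod 26:
  C(2) - X(23) = (2-23) mod 26 = 5 = F
  Z(25) - R(17) = (25-17) mod 26 = 8 = I
  B(1) - X(23) = (1-23) mod 26 = 4 = E
  C(2) - R(17) = (2-17) mod 26 = 11 = L
  A(0) - X(23) = (0-23) mod 26 = 3 = D
Plaintext: FIELD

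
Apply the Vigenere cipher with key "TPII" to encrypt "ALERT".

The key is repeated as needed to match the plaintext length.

Step 1: Repeat key to match plaintext length:
  Plaintext: ALERT
  Key:       TPIIT
Step 2: Encrypt each letter:
  A(0) + T(19) = (0+19) mod 26 = 19 = T
  L(11) + P(15) = (11+15) mod 26 = 0 = A
  E(4) + I(8) = (4+8) mod 26 = 12 = M
  R(17) + I(8) = (17+8) mod 26 = 25 = Z
  T(19) + T(19) = (19+19) mod 26 = 12 = M
Ciphertext: TAMZM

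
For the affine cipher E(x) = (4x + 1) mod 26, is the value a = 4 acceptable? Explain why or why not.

Step 1: Compute gcd(4, 26).
Step 2: gcd(4, 26) = 2.
Since gcd = 2 != 1, 4 shares a common factor with 26, so it cannot be used.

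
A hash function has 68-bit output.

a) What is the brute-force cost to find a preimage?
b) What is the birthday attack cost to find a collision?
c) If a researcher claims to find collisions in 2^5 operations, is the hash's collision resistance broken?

Step 1: Preimage resistance requires brute-force of 2^68 operations.
Step 2: Collision resistance (birthday bound) = 2^(68/2) = 2^34.
Step 3: The claimed attack costs 2^5 operations.
Step 4: Since 2^5 < 2^34, the claimed attack beats the generic birthday bound, so collision resistance is broken.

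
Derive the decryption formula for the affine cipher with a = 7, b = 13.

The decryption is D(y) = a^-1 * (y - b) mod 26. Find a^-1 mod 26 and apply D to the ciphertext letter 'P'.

Step 1: Find a^-1, the modular inverse of 7 mod 26.
Step 2: We need 7 * a^-1 = 1 (mod 26).
Step 3: 7 * 15 = 105 = 4 * 26 + 1, so a^-1 = 15.
Step 4: D(y) = 15(y - 13) mod 26.
Step 5: Apply to 'P' (y = 15): D(15) = 15 * (15 - 13) mod 26 = 15 * 2 mod 26 = 4 -> 'E'.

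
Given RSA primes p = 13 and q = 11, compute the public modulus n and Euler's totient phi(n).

Step 1: n = p * q = 13 * 11 = 143.
Step 2: phi(n) = (p-1)(q-1) = 12 * 10 = 120.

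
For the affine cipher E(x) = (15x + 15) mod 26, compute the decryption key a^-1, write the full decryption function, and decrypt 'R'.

Step 1: Find a^-1, the modular inverse of 15 mod 26.
Step 2: We need 15 * a^-1 = 1 (mod 26).
Step 3: 15 * 7 = 105 = 4 * 26 + 1, so a^-1 = 7.
Step 4: D(y) = 7(y - 15) mod 26.
Step 5: Apply to 'R' (y = 17): D(17) = 7 * (17 - 15) mod 26 = 7 * 2 mod 26 = 14 -> 'O'.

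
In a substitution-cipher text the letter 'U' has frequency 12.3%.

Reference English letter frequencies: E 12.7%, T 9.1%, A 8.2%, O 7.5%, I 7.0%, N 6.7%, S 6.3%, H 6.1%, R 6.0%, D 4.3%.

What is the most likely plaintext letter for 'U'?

Step 1: The observed frequency is 12.3%.
Step 2: Compare with English frequencies:
  E: 12.7% (difference: 0.4%) <-- closest
  T: 9.1% (difference: 3.2%)
  A: 8.2% (difference: 4.1%)
  O: 7.5% (difference: 4.8%)
  I: 7.0% (difference: 5.3%)
  N: 6.7% (difference: 5.6%)
  S: 6.3% (difference: 6.0%)
  H: 6.1% (difference: 6.2%)
  R: 6.0% (difference: 6.3%)
  D: 4.3% (difference: 8.0%)
Step 3: 'U' most likely represents 'E' (frequency 12.7%).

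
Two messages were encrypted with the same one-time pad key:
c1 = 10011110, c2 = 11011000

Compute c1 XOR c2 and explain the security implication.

Step 1: c1 XOR c2 = (m1 XOR k) XOR (m2 XOR k).
Step 2: By XOR associativity/commutativity: = m1 XOR m2 XOR k XOR k = m1 XOR m2.
Step 3: 10011110 XOR 11011000 = 01000110 = 70.
Step 4: The key cancels out! An attacker learns m1 XOR m2 = 70, revealing the relationship between plaintexts.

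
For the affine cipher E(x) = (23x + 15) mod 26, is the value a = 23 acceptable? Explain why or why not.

Step 1: Compute gcd(23, 26).
Step 2: gcd(23, 26) = 1.
Since gcd = 1, 23 is coprime with 26, so it is a valid key.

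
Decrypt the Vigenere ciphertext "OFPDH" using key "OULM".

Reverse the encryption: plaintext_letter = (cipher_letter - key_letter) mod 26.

Step 1: Extend key: OULMO
Step 2: Decrypt each letter (c - k) mod 26:
  O(14) - O(14) = (14-14) mod 26 = 0 = A
  F(5) - U(20) = (5-20) mod 26 = 11 = L
  P(15) - L(11) = (15-11) mod 26 = 4 = E
  D(3) - M(12) = (3-12) mod 26 = 17 = R
  H(7) - O(14) = (7-14) mod 26 = 19 = T
Plaintext: ALERT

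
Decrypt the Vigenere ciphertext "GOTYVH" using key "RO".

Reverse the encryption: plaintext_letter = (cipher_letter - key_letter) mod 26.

Step 1: Extend key: RORORO
Step 2: Decrypt each letter (c - k) mod 26:
  G(6) - R(17) = (6-17) mod 26 = 15 = P
  O(14) - O(14) = (14-14) mod 26 = 0 = A
  T(19) - R(17) = (19-17) mod 26 = 2 = C
  Y(24) - O(14) = (24-14) mod 26 = 10 = K
  V(21) - R(17) = (21-17) mod 26 = 4 = E
  H(7) - O(14) = (7-14) mod 26 = 19 = T
Plaintext: PACKET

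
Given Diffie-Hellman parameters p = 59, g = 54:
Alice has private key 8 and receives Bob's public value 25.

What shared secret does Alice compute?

Step 1: s = B^a mod p = 25^8 mod 59.
  25^1 mod 59 = 25
  25^2 mod 59 = (25 * 25) mod 59 = 35
  25^3 mod 59 = (35 * 25) mod 59 = 49
  25^4 mod 59 = (49 * 25) mod 59 = 45
  25^5 mod 59 = (45 * 25) mod 59 = 4
  25^6 mod 59 = (4 * 25) mod 59 = 41
  25^7 mod 59 = (41 * 25) mod 59 = 22
  25^8 mod 59 = (22 * 25) mod 59 = 19
Result: shared secret = 19.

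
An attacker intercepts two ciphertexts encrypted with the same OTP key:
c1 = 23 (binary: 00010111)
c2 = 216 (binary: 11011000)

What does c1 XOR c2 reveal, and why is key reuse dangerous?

Step 1: c1 XOR c2 = (m1 XOR k) XOR (m2 XOR k).
Step 2: By XOR associativity/commutativity: = m1 XOR m2 XOR k XOR k = m1 XOR m2.
Step 3: 00010111 XOR 11011000 = 11001111 = 207.
Step 4: The key cancels out! An attacker learns m1 XOR m2 = 207, revealing the relationship between plaintexts.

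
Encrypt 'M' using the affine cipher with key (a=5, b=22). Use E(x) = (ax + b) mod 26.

Step 1: Convert 'M' to number: x = 12.
Step 2: E(12) = (5 * 12 + 22) mod 26 = 82 mod 26 = 4.
Step 3: Convert 4 back to letter: E.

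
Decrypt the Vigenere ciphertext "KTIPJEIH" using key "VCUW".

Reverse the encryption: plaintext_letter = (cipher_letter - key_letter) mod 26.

Step 1: Extend key: VCUWVCUW
Step 2: Decrypt each letter (c - k) mod 26:
  K(10) - V(21) = (10-21) mod 26 = 15 = P
  T(19) - C(2) = (19-2) mod 26 = 17 = R
  I(8) - U(20) = (8-20) mod 26 = 14 = O
  P(15) - W(22) = (15-22) mod 26 = 19 = T
  J(9) - V(21) = (9-21) mod 26 = 14 = O
  E(4) - C(2) = (4-2) mod 26 = 2 = C
  I(8) - U(20) = (8-20) mod 26 = 14 = O
  H(7) - W(22) = (7-22) mod 26 = 11 = L
Plaintext: PROTOCOL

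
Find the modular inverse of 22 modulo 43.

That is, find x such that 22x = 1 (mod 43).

Step 1: We need x such that 22 * x = 1 (mod 43).
Step 2: Using the extended Euclidean algorithm or trial:
  22 * 2 = 44 = 1 * 43 + 1.
Step 3: Since 44 mod 43 = 1, the inverse is x = 2.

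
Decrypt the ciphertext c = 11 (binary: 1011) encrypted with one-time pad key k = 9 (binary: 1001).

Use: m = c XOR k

Step 1: XOR ciphertext with key:
  Ciphertext: 1011
  Key:        1001
  XOR:        0010
Step 2: Plaintext = 0010 = 2 in decimal.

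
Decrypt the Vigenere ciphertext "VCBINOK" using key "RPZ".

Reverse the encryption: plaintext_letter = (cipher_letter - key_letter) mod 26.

Step 1: Extend key: RPZRPZR
Step 2: Decrypt each letter (c - k) mod 26:
  V(21) - R(17) = (21-17) mod 26 = 4 = E
  C(2) - P(15) = (2-15) mod 26 = 13 = N
  B(1) - Z(25) = (1-25) mod 26 = 2 = C
  I(8) - R(17) = (8-17) mod 26 = 17 = R
  N(13) - P(15) = (13-15) mod 26 = 24 = Y
  O(14) - Z(25) = (14-25) mod 26 = 15 = P
  K(10) - R(17) = (10-17) mod 26 = 19 = T
Plaintext: ENCRYPT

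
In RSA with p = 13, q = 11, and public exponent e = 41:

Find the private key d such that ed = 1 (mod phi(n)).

Step 1: n = 13 * 11 = 143.
Step 2: phi(n) = 12 * 10 = 120.
Step 3: Find d such that 41 * d = 1 (mod 120).
Step 4: d = 41^(-1) mod 120 = 41.
Verification: 41 * 41 = 1681 = 14 * 120 + 1.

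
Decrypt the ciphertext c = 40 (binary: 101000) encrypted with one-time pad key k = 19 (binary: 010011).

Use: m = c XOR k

Step 1: XOR ciphertext with key:
  Ciphertext: 101000
  Key:        010011
  XOR:        111011
Step 2: Plaintext = 111011 = 59 in decimal.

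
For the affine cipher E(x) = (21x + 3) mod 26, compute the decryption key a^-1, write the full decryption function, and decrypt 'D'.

Step 1: Find a^-1, the modular inverse of 21 mod 26.
Step 2: We need 21 * a^-1 = 1 (mod 26).
Step 3: 21 * 5 = 105 = 4 * 26 + 1, so a^-1 = 5.
Step 4: D(y) = 5(y - 3) mod 26.
Step 5: Apply to 'D' (y = 3): D(3) = 5 * (3 - 3) mod 26 = 5 * 0 mod 26 = 0 -> 'A'.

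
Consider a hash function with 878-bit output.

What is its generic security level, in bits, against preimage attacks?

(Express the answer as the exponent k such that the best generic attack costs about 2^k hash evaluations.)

Step 1: The hash has a 878-bit output.
Step 2: Preimage resistance means: given a digest h(x), it should be infeasible to find any input that hashes to it.
With a 878-bit output there are 2^878 possible digests, so a generic brute-force preimage search costs about 2^878 evaluations.
Step 3: Security level = 878 bits.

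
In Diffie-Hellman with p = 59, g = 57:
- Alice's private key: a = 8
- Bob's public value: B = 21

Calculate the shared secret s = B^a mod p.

Step 1: s = B^a mod p = 21^8 mod 59.
  21^1 mod 59 = 21
  21^2 mod 59 = (21 * 21) mod 59 = 28
  21^3 mod 59 = (28 * 21) mod 59 = 57
  21^4 mod 59 = (57 * 21) mod 59 = 17
  21^5 mod 59 = (17 * 21) mod 59 = 3
  21^6 mod 59 = (3 * 21) mod 59 = 4
  21^7 mod 59 = (4 * 21) mod 59 = 25
  21^8 mod 59 = (25 * 21) mod 59 = 53
Result: shared secret = 53.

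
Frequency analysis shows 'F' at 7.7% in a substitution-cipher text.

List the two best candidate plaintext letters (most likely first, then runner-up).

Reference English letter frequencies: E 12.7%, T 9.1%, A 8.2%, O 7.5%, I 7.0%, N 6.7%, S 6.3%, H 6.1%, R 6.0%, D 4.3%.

Step 1: Observed frequency of 'F' is 7.7%.
Step 2: Compute distances to each reference frequency and sort:
  O (7.5%): difference = 0.2% <-- BEST
  A (8.2%): difference = 0.5% <-- RUNNER-UP
  I (7.0%): difference = 0.7%
  N (6.7%): difference = 1.0%
  T (9.1%): difference = 1.4%
Step 3: Most likely is 'O' (7.5%, diff 0.2%); second most likely is 'A' (8.2%, diff 0.5%).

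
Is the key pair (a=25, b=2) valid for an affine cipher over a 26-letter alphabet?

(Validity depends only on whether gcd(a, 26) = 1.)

Step 1: Compute gcd(25, 26).
Step 2: gcd(25, 26) = 1.
Since gcd = 1, 25 is coprime with 26, so it is a valid key.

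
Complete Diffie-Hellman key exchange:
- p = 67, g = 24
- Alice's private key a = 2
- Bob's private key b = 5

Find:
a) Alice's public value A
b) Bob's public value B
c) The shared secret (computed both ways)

Step 1: A = g^a mod p = 24^2 mod 67 = 40.
Step 2: B = g^b mod p = 24^5 mod 67 = 9.
Step 3: Alice computes s = B^a mod p = 9^2 mod 67 = 14.
Step 4: Bob computes s = A^b mod p = 40^5 mod 67 = 14.
Both sides agree: shared secret = 14.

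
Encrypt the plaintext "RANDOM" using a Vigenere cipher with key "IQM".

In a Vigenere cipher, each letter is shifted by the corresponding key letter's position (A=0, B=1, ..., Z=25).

Step 1: Repeat key to match plaintext length:
  Plaintext: RANDOM
  Key:       IQMIQM
Step 2: Encrypt each letter:
  R(17) + I(8) = (17+8) mod 26 = 25 = Z
  A(0) + Q(16) = (0+16) mod 26 = 16 = Q
  N(13) + M(12) = (13+12) mod 26 = 25 = Z
  D(3) + I(8) = (3+8) mod 26 = 11 = L
  O(14) + Q(16) = (14+16) mod 26 = 4 = E
  M(12) + M(12) = (12+12) mod 26 = 24 = Y
Ciphertext: ZQZLEY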